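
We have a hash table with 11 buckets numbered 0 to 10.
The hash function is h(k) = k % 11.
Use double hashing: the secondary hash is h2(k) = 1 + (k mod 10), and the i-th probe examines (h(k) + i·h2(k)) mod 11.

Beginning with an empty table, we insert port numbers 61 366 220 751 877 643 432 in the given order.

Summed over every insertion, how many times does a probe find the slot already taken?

5

61 hashes to 6; slot 6 is free → place at 6.
366 hashes to 3; slot 3 is free → place at 3.
220 hashes to 0; slot 0 is free → place at 0.
751 hashes to 3, h2=2; 3 taken → place at 5.
877 hashes to 8; slot 8 is free → place at 8.
643 hashes to 5, h2=4; 5 taken → place at 9.
432 hashes to 3, h2=3; 3,6,9 taken → place at 1.
Table: [220, 432, —, 366, —, 751, 61, —, 877, 643, —]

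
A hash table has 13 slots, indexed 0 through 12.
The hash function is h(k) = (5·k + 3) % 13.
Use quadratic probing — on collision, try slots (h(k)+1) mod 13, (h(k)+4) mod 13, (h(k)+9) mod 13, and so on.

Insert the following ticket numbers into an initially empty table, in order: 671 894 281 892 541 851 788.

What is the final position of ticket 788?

671: h=4 -> slot 4
894: h=1 -> slot 1
281: h=4, probe 4,5 -> slot 5
892: h=4, probe 4,5,8 -> slot 8
541: h=4, probe 4,5,8,0 -> slot 0
851: h=7 -> slot 7
788: h=4, probe 4,5,8,0,7,3 -> slot 3
Table: [541, 894, -, 788, 671, 281, -, 851, 892, -, -, -, -]

3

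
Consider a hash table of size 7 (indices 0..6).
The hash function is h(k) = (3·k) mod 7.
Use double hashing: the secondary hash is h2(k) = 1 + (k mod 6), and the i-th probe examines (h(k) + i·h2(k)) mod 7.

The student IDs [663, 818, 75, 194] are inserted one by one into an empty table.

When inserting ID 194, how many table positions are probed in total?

3

663: h=1 => slot 1
818: h=4 => slot 4
75: h=1, h2=4, probe 1,5 => slot 5
194: h=1, h2=3, probe 1,4,0 => slot 0
Table: [194, 663, —, —, 818, 75, —]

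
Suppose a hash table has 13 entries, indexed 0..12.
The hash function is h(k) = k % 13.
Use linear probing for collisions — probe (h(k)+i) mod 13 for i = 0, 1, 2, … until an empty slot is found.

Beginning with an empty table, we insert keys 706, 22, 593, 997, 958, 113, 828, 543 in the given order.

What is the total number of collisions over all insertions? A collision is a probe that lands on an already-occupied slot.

706: h=4 -> slot 4
22: h=9 -> slot 9
593: h=8 -> slot 8
997: h=9, probe 9,10 -> slot 10
958: h=9, probe 9,10,11 -> slot 11
113: h=9, probe 9,10,11,12 -> slot 12
828: h=9, probe 9,10,11,12,0 -> slot 0
543: h=10, probe 10,11,12,0,1 -> slot 1
Table: [828, 543, ., ., 706, ., ., ., 593, 22, 997, 958, 113]

14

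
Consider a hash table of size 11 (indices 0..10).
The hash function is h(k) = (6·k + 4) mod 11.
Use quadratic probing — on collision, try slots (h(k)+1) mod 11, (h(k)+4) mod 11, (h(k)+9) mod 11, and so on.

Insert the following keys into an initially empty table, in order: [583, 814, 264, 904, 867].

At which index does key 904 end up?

583 hashes to 4; slot 4 is free => place at 4.
814 hashes to 4; 4 taken => place at 5.
264 hashes to 4; 4,5 taken => place at 8.
904 hashes to 5; 5 taken => place at 6.
867 hashes to 3; slot 3 is free => place at 3.
Table: [∅, ∅, ∅, 867, 583, 814, 904, ∅, 264, ∅, ∅]

6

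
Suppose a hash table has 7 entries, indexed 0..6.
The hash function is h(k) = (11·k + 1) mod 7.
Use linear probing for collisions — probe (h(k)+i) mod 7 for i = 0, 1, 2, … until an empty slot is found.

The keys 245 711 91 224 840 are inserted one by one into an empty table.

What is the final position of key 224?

Insert 245: h=1, slot 1 empty => index 1.
Insert 711: h=3, slot 3 empty => index 3.
Insert 91: h=1, slot 1 occupied => index 2.
Insert 224: h=1, slots 1,2,3 occupied => index 4.
Insert 840: h=1, slots 1,2,3,4 occupied => index 5.
Table: [-, 245, 91, 711, 224, 840, -]

4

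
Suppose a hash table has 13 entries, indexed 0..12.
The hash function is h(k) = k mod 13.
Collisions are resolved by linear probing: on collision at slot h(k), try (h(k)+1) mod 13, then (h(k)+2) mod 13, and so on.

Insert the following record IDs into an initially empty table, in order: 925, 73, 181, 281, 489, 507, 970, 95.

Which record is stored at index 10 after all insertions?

489

925: h=2 => slot 2
73: h=8 => slot 8
181: h=12 => slot 12
281: h=8, probe 8,9 => slot 9
489: h=8, probe 8,9,10 => slot 10
507: h=0 => slot 0
970: h=8, probe 8,9,10,11 => slot 11
95: h=4 => slot 4
Table: [507, _, 925, _, 95, _, _, _, 73, 281, 489, 970, 181]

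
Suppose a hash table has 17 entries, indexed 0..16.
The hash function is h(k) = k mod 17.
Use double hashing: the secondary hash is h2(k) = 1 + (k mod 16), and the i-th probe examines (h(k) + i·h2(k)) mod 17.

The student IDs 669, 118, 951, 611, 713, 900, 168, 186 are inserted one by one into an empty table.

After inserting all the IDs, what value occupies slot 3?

Insert 669: h=6, slot 6 empty -> index 6.
Insert 118: h=16, slot 16 empty -> index 16.
Insert 951: h=16, h2=8, slot 16 occupied -> index 7.
Insert 611: h=16, h2=4, slot 16 occupied -> index 3.
Insert 713: h=16, h2=10, slot 16 occupied -> index 9.
Insert 900: h=16, h2=5, slot 16 occupied -> index 4.
Insert 168: h=15, slot 15 empty -> index 15.
Insert 186: h=16, h2=11, slot 16 occupied -> index 10.
Table: [∅, ∅, ∅, 611, 900, ∅, 669, 951, ∅, 713, 186, ∅, ∅, ∅, ∅, 168, 118]

611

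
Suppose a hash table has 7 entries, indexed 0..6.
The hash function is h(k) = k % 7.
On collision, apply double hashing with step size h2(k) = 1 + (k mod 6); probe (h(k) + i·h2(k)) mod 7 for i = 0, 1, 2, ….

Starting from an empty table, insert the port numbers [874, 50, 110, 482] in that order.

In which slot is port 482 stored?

2

874: h=6 => slot 6
50: h=1 => slot 1
110: h=5 => slot 5
482: h=6, h2=3, probe 6,2 => slot 2
Table: [_, 50, 482, _, _, 110, 874]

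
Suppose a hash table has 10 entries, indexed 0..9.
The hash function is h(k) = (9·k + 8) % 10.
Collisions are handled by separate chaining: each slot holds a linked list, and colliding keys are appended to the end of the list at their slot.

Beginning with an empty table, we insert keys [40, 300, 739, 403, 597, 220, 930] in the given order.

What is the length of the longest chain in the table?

Insert 40: h=8, bucket 8 empty → new chain.
Insert 300: h=8, bucket 8 nonempty → append to chain.
Insert 739: h=9, bucket 9 empty → new chain.
Insert 403: h=5, bucket 5 empty → new chain.
Insert 597: h=1, bucket 1 empty → new chain.
Insert 220: h=8, bucket 8 nonempty → append to chain.
Insert 930: h=8, bucket 8 nonempty → append to chain.
Final buckets:
0: -
1: 597
2: -
3: -
4: -
5: 403
6: -
7: -
8: 40 -> 300 -> 220 -> 930
9: 739

4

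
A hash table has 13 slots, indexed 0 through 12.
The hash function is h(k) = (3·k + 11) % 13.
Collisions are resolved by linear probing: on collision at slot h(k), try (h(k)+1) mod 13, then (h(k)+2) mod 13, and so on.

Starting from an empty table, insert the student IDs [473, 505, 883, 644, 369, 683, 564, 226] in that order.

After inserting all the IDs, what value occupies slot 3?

Insert 473: h=0, slot 0 empty → index 0.
Insert 505: h=5, slot 5 empty → index 5.
Insert 883: h=8, slot 8 empty → index 8.
Insert 644: h=6, slot 6 empty → index 6.
Insert 369: h=0, slot 0 occupied → index 1.
Insert 683: h=6, slot 6 occupied → index 7.
Insert 564: h=0, slots 0,1 occupied → index 2.
Insert 226: h=0, slots 0,1,2 occupied → index 3.
Table: [473, 369, 564, 226, ., 505, 644, 683, 883, ., ., ., .]

226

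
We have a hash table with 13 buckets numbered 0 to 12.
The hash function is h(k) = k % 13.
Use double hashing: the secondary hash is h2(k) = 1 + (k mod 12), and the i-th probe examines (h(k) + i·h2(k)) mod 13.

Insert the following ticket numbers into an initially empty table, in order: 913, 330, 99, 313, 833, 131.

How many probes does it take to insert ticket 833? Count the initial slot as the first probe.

913 hashes to 3; slot 3 is free => place at 3.
330 hashes to 5; slot 5 is free => place at 5.
99 hashes to 8; slot 8 is free => place at 8.
313 hashes to 1; slot 1 is free => place at 1.
833 hashes to 1, h2=6; 1 taken => place at 7.
131 hashes to 1, h2=12; 1 taken => place at 0.
Table: [131, 313, _, 913, _, 330, _, 833, 99, _, _, _, _]

2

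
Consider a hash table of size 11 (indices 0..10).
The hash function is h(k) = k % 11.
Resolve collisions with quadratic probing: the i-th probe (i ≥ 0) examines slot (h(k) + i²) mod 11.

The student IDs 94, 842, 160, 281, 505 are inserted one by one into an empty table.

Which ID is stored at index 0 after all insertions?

94: h=6 → slot 6
842: h=6, probe 6,7 → slot 7
160: h=6, probe 6,7,10 → slot 10
281: h=6, probe 6,7,10,4 → slot 4
505: h=10, probe 10,0 → slot 0
Table: [505, —, —, —, 281, —, 94, 842, —, —, 160]

505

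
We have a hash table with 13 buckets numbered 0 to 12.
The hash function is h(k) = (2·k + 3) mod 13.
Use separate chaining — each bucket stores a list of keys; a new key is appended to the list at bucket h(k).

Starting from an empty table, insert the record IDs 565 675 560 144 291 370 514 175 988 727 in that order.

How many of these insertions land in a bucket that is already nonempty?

4

565 -> bucket 2
675 -> bucket 1
560 -> bucket 5
144 -> bucket 5 (collision)
291 -> bucket 0
370 -> bucket 2 (collision)
514 -> bucket 4
175 -> bucket 2 (collision)
988 -> bucket 3
727 -> bucket 1 (collision)
Final buckets:
0: 291
1: 675 -> 727
2: 565 -> 370 -> 175
3: 988
4: 514
5: 560 -> 144
6: ∅
7: ∅
8: ∅
9: ∅
10: ∅
11: ∅
12: ∅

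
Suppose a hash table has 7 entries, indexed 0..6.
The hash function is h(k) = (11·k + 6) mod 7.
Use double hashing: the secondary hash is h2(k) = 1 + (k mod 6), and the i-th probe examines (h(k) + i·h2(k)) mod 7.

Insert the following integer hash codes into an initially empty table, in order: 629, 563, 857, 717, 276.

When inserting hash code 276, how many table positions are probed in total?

2

629: h=2 => slot 2
563: h=4 => slot 4
857: h=4, h2=6, probe 4,3 => slot 3
717: h=4, h2=4, probe 4,1 => slot 1
276: h=4, h2=1, probe 4,5 => slot 5
Table: [∅, 717, 629, 857, 563, 276, ∅]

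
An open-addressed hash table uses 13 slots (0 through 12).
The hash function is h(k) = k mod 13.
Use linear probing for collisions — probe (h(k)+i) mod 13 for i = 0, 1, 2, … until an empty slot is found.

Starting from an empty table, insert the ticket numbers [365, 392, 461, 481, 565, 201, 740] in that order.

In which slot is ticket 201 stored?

365 hashes to 1; slot 1 is free => place at 1.
392 hashes to 2; slot 2 is free => place at 2.
461 hashes to 6; slot 6 is free => place at 6.
481 hashes to 0; slot 0 is free => place at 0.
565 hashes to 6; 6 taken => place at 7.
201 hashes to 6; 6,7 taken => place at 8.
740 hashes to 12; slot 12 is free => place at 12.
Table: [481, 365, 392, ∅, ∅, ∅, 461, 565, 201, ∅, ∅, ∅, 740]

8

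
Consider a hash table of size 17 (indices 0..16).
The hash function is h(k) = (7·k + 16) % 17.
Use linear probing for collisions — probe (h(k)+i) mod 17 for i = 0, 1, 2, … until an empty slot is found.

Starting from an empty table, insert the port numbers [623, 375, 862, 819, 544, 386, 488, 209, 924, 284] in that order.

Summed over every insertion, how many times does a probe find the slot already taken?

13

623 hashes to 8; slot 8 is free → place at 8.
375 hashes to 6; slot 6 is free → place at 6.
862 hashes to 15; slot 15 is free → place at 15.
819 hashes to 3; slot 3 is free → place at 3.
544 hashes to 16; slot 16 is free → place at 16.
386 hashes to 15; 15,16 taken → place at 0.
488 hashes to 15; 15,16,0 taken → place at 1.
209 hashes to 0; 0,1 taken → place at 2.
924 hashes to 7; slot 7 is free → place at 7.
284 hashes to 15; 15,16,0,1,2,3 taken → place at 4.
Table: [386, 488, 209, 819, 284, —, 375, 924, 623, —, —, —, —, —, —, 862, 544]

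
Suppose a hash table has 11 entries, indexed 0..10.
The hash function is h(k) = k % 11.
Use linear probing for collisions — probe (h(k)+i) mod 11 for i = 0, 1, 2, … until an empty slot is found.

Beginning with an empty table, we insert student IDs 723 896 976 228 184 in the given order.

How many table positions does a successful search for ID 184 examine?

723 hashes to 8; slot 8 is free -> place at 8.
896 hashes to 5; slot 5 is free -> place at 5.
976 hashes to 8; 8 taken -> place at 9.
228 hashes to 8; 8,9 taken -> place at 10.
184 hashes to 8; 8,9,10 taken -> place at 0.
Table: [184, —, —, —, —, 896, —, —, 723, 976, 228]
Lookup 184: h=8, probe 8,9,10,0 → found at 0.

4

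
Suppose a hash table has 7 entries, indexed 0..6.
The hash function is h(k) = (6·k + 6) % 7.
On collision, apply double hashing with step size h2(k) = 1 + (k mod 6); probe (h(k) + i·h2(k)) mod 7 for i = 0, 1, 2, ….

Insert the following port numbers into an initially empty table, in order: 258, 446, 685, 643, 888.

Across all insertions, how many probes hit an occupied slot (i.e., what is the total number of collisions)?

6

258 hashes to 0; slot 0 is free -> place at 0.
446 hashes to 1; slot 1 is free -> place at 1.
685 hashes to 0, h2=2; 0 taken -> place at 2.
643 hashes to 0, h2=2; 0,2 taken -> place at 4.
888 hashes to 0, h2=1; 0,1,2 taken -> place at 3.
Table: [258, 446, 685, 888, 643, _, _]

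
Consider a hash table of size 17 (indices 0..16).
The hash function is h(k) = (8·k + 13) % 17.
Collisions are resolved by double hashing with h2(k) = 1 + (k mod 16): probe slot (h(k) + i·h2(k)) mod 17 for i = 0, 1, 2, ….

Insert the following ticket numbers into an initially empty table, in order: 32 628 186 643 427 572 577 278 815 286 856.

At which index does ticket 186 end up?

32 hashes to 14; slot 14 is free => place at 14.
628 hashes to 5; slot 5 is free => place at 5.
186 hashes to 5, h2=11; 5 taken => place at 16.
643 hashes to 6; slot 6 is free => place at 6.
427 hashes to 12; slot 12 is free => place at 12.
572 hashes to 16, h2=13; 16,12 taken => place at 8.
577 hashes to 5, h2=2; 5 taken => place at 7.
278 hashes to 10; slot 10 is free => place at 10.
815 hashes to 5, h2=16; 5 taken => place at 4.
286 hashes to 6, h2=15; 6,4 taken => place at 2.
856 hashes to 10, h2=9; 10,2 taken => place at 11.
Table: [—, —, 286, —, 815, 628, 643, 577, 572, —, 278, 856, 427, —, 32, —, 186]

16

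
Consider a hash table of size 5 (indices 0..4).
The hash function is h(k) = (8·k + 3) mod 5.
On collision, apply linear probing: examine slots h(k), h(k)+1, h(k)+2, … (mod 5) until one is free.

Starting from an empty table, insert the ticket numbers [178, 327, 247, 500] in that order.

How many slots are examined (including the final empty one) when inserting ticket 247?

2

178: h=2 -> slot 2
327: h=4 -> slot 4
247: h=4, probe 4,0 -> slot 0
500: h=3 -> slot 3
Table: [247, -, 178, 500, 327]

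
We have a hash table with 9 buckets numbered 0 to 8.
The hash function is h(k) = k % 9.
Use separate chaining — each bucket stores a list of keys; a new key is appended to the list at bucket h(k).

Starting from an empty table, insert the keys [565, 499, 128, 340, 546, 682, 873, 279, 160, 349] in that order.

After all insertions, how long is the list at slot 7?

Insert 565: h=7, bucket 7 empty -> new chain.
Insert 499: h=4, bucket 4 empty -> new chain.
Insert 128: h=2, bucket 2 empty -> new chain.
Insert 340: h=7, bucket 7 nonempty -> append to chain.
Insert 546: h=6, bucket 6 empty -> new chain.
Insert 682: h=7, bucket 7 nonempty -> append to chain.
Insert 873: h=0, bucket 0 empty -> new chain.
Insert 279: h=0, bucket 0 nonempty -> append to chain.
Insert 160: h=7, bucket 7 nonempty -> append to chain.
Insert 349: h=7, bucket 7 nonempty -> append to chain.
Final buckets:
0: 873 -> 279
1: _
2: 128
3: _
4: 499
5: _
6: 546
7: 565 -> 340 -> 682 -> 160 -> 349
8: _

5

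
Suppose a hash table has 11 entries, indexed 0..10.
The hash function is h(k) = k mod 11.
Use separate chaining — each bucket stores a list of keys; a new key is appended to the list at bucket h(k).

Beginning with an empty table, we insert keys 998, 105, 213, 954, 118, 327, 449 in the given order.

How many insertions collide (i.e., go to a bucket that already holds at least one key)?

Insert 998: h=8, bucket 8 empty → new chain.
Insert 105: h=6, bucket 6 empty → new chain.
Insert 213: h=4, bucket 4 empty → new chain.
Insert 954: h=8, bucket 8 nonempty → append to chain.
Insert 118: h=8, bucket 8 nonempty → append to chain.
Insert 327: h=8, bucket 8 nonempty → append to chain.
Insert 449: h=9, bucket 9 empty → new chain.
Final buckets:
0: .
1: .
2: .
3: .
4: 213
5: .
6: 105
7: .
8: 998 -> 954 -> 118 -> 327
9: 449
10: .

3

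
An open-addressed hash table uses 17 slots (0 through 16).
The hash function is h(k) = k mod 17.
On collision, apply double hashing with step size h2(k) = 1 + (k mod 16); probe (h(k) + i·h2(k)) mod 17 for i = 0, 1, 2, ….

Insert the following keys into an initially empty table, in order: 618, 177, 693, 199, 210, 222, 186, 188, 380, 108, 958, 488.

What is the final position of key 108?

15

618: h=6 → slot 6
177: h=7 → slot 7
693: h=13 → slot 13
199: h=12 → slot 12
210: h=6, h2=3, probe 6,9 → slot 9
222: h=1 → slot 1
186: h=16 → slot 16
188: h=1, h2=13, probe 1,14 → slot 14
380: h=6, h2=13, probe 6,2 → slot 2
108: h=6, h2=13, probe 6,2,15 → slot 15
958: h=6, h2=15, probe 6,4 → slot 4
488: h=12, h2=9, probe 12,4,13,5 → slot 5
Table: [∅, 222, 380, ∅, 958, 488, 618, 177, ∅, 210, ∅, ∅, 199, 693, 188, 108, 186]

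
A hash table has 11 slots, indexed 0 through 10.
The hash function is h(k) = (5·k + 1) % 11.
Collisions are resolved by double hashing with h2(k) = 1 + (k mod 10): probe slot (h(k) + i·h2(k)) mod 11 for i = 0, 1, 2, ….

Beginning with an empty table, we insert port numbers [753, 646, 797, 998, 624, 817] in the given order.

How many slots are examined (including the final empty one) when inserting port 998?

2

753: h=4 → slot 4
646: h=8 → slot 8
797: h=4, h2=8, probe 4,1 → slot 1
998: h=8, h2=9, probe 8,6 → slot 6
624: h=8, h2=5, probe 8,2 → slot 2
817: h=5 → slot 5
Table: [_, 797, 624, _, 753, 817, 998, _, 646, _, _]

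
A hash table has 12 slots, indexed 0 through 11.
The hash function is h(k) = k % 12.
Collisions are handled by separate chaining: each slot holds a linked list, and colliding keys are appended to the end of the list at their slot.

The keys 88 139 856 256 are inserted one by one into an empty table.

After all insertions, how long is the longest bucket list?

Insert 88: h=4, bucket 4 empty -> new chain.
Insert 139: h=7, bucket 7 empty -> new chain.
Insert 856: h=4, bucket 4 nonempty -> append to chain.
Insert 256: h=4, bucket 4 nonempty -> append to chain.
Final buckets:
0: ∅
1: ∅
2: ∅
3: ∅
4: 88 -> 856 -> 256
5: ∅
6: ∅
7: 139
8: ∅
9: ∅
10: ∅
11: ∅

3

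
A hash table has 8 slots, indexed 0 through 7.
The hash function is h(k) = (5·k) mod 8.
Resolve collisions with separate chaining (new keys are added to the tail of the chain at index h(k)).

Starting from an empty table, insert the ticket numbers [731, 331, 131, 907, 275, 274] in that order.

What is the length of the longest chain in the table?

731 → bucket 7
331 → bucket 7 (collision)
131 → bucket 7 (collision)
907 → bucket 7 (collision)
275 → bucket 7 (collision)
274 → bucket 2
Final buckets:
0: _
1: _
2: 274
3: _
4: _
5: _
6: _
7: 731 -> 331 -> 131 -> 907 -> 275

5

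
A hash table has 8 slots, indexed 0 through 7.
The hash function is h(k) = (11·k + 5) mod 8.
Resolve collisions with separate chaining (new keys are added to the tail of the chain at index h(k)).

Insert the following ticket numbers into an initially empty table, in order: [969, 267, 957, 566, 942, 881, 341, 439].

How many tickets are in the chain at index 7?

969 -> bucket 0
267 -> bucket 6
957 -> bucket 4
566 -> bucket 7
942 -> bucket 7 (collision)
881 -> bucket 0 (collision)
341 -> bucket 4 (collision)
439 -> bucket 2
Final buckets:
0: 969 -> 881
1: _
2: 439
3: _
4: 957 -> 341
5: _
6: 267
7: 566 -> 942

2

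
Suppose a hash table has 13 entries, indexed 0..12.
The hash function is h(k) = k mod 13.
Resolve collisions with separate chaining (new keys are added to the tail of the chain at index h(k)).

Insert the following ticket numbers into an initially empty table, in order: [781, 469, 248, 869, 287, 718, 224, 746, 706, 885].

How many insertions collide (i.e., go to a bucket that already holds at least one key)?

781 -> bucket 1
469 -> bucket 1 (collision)
248 -> bucket 1 (collision)
869 -> bucket 11
287 -> bucket 1 (collision)
718 -> bucket 3
224 -> bucket 3 (collision)
746 -> bucket 5
706 -> bucket 4
885 -> bucket 1 (collision)
Final buckets:
0: -
1: 781 -> 469 -> 248 -> 287 -> 885
2: -
3: 718 -> 224
4: 706
5: 746
6: -
7: -
8: -
9: -
10: -
11: 869
12: -

5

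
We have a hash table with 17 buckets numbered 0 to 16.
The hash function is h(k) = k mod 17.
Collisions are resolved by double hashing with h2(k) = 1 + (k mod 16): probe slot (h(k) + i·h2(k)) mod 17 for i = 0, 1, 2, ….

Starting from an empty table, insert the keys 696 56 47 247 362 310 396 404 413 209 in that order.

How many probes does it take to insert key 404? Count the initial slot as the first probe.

Insert 696: h=16, slot 16 empty → index 16.
Insert 56: h=5, slot 5 empty → index 5.
Insert 47: h=13, slot 13 empty → index 13.
Insert 247: h=9, slot 9 empty → index 9.
Insert 362: h=5, h2=11, slots 5,16 occupied → index 10.
Insert 310: h=4, slot 4 empty → index 4.
Insert 396: h=5, h2=13, slot 5 occupied → index 1.
Insert 404: h=13, h2=5, slots 13,1 occupied → index 6.
Insert 413: h=5, h2=14, slot 5 occupied → index 2.
Insert 209: h=5, h2=2, slot 5 occupied → index 7.
Table: [., 396, 413, ., 310, 56, 404, 209, ., 247, 362, ., ., 47, ., ., 696]

3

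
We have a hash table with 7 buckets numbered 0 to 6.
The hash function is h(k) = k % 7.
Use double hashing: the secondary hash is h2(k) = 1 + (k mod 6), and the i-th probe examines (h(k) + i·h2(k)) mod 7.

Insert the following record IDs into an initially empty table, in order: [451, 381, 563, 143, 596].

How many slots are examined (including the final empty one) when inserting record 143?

3

451 hashes to 3; slot 3 is free => place at 3.
381 hashes to 3, h2=4; 3 taken => place at 0.
563 hashes to 3, h2=6; 3 taken => place at 2.
143 hashes to 3, h2=6; 3,2 taken => place at 1.
596 hashes to 1, h2=3; 1 taken => place at 4.
Table: [381, 143, 563, 451, 596, -, -]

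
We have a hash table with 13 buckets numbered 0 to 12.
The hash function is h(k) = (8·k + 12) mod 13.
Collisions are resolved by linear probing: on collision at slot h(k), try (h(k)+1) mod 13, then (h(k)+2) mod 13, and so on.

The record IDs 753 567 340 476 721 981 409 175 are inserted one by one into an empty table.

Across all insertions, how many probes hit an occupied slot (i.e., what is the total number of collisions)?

9

Insert 753: h=4, slot 4 empty → index 4.
Insert 567: h=11, slot 11 empty → index 11.
Insert 340: h=2, slot 2 empty → index 2.
Insert 476: h=11, slot 11 occupied → index 12.
Insert 721: h=8, slot 8 empty → index 8.
Insert 981: h=8, slot 8 occupied → index 9.
Insert 409: h=8, slots 8,9 occupied → index 10.
Insert 175: h=8, slots 8,9,10,11,12 occupied → index 0.
Table: [175, ., 340, ., 753, ., ., ., 721, 981, 409, 567, 476]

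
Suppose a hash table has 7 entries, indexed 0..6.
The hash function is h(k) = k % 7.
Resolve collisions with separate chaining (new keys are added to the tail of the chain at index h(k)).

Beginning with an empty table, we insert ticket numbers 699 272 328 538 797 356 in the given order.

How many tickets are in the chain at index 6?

Insert 699: h=6, bucket 6 empty → new chain.
Insert 272: h=6, bucket 6 nonempty → append to chain.
Insert 328: h=6, bucket 6 nonempty → append to chain.
Insert 538: h=6, bucket 6 nonempty → append to chain.
Insert 797: h=6, bucket 6 nonempty → append to chain.
Insert 356: h=6, bucket 6 nonempty → append to chain.
Final buckets:
0: .
1: .
2: .
3: .
4: .
5: .
6: 699 -> 272 -> 328 -> 538 -> 797 -> 356

6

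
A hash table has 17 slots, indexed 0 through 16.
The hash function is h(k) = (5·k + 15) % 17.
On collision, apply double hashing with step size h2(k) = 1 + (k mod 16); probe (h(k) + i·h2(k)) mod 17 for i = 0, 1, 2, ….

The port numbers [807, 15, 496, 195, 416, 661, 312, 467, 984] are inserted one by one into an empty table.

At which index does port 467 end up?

807: h=4 → slot 4
15: h=5 → slot 5
496: h=13 → slot 13
195: h=4, h2=4, probe 4,8 → slot 8
416: h=4, h2=1, probe 4,5,6 → slot 6
661: h=5, h2=6, probe 5,11 → slot 11
312: h=11, h2=9, probe 11,3 → slot 3
467: h=4, h2=4, probe 4,8,12 → slot 12
984: h=5, h2=9, probe 5,14 → slot 14
Table: [-, -, -, 312, 807, 15, 416, -, 195, -, -, 661, 467, 496, 984, -, -]

12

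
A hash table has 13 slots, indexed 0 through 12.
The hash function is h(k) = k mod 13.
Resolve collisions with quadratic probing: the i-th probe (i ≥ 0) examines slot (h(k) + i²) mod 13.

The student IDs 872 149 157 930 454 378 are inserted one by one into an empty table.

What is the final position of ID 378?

872 hashes to 1; slot 1 is free → place at 1.
149 hashes to 6; slot 6 is free → place at 6.
157 hashes to 1; 1 taken → place at 2.
930 hashes to 7; slot 7 is free → place at 7.
454 hashes to 12; slot 12 is free → place at 12.
378 hashes to 1; 1,2 taken → place at 5.
Table: [—, 872, 157, —, —, 378, 149, 930, —, —, —, —, 454]

5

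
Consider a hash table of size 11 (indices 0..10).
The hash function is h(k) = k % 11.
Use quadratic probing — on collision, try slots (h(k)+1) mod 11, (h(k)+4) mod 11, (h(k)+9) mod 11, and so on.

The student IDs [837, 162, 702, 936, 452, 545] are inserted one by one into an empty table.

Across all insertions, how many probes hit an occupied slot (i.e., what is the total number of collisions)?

837 hashes to 1; slot 1 is free -> place at 1.
162 hashes to 8; slot 8 is free -> place at 8.
702 hashes to 9; slot 9 is free -> place at 9.
936 hashes to 1; 1 taken -> place at 2.
452 hashes to 1; 1,2 taken -> place at 5.
545 hashes to 6; slot 6 is free -> place at 6.
Table: [-, 837, 936, -, -, 452, 545, -, 162, 702, -]

3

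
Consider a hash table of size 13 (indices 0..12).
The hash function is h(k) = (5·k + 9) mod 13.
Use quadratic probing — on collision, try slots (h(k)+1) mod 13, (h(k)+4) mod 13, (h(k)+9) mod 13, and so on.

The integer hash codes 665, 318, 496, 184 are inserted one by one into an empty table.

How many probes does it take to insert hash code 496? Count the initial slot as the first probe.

Insert 665: h=6, slot 6 empty => index 6.
Insert 318: h=0, slot 0 empty => index 0.
Insert 496: h=6, slot 6 occupied => index 7.
Insert 184: h=6, slots 6,7 occupied => index 10.
Table: [318, _, _, _, _, _, 665, 496, _, _, 184, _, _]

2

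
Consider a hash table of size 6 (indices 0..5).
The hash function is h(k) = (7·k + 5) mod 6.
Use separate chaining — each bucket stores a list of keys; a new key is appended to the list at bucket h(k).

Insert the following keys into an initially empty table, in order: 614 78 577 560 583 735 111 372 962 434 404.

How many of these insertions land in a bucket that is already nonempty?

Insert 614: h=1, bucket 1 empty → new chain.
Insert 78: h=5, bucket 5 empty → new chain.
Insert 577: h=0, bucket 0 empty → new chain.
Insert 560: h=1, bucket 1 nonempty → append to chain.
Insert 583: h=0, bucket 0 nonempty → append to chain.
Insert 735: h=2, bucket 2 empty → new chain.
Insert 111: h=2, bucket 2 nonempty → append to chain.
Insert 372: h=5, bucket 5 nonempty → append to chain.
Insert 962: h=1, bucket 1 nonempty → append to chain.
Insert 434: h=1, bucket 1 nonempty → append to chain.
Insert 404: h=1, bucket 1 nonempty → append to chain.
Final buckets:
0: 577 -> 583
1: 614 -> 560 -> 962 -> 434 -> 404
2: 735 -> 111
3: _
4: _
5: 78 -> 372

7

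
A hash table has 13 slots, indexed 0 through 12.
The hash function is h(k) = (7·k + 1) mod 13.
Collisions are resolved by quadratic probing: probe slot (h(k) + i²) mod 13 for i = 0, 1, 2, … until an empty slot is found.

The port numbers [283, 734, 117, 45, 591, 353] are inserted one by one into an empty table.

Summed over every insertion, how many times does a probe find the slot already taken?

283: h=6 => slot 6
734: h=4 => slot 4
117: h=1 => slot 1
45: h=4, probe 4,5 => slot 5
591: h=4, probe 4,5,8 => slot 8
353: h=2 => slot 2
Table: [., 117, 353, ., 734, 45, 283, ., 591, ., ., ., .]

3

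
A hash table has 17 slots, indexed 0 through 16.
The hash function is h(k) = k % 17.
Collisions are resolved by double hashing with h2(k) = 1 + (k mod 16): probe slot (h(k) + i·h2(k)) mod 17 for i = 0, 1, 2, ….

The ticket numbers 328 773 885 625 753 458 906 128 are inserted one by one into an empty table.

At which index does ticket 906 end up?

328: h=5 → slot 5
773: h=8 → slot 8
885: h=1 → slot 1
625: h=13 → slot 13
753: h=5, h2=2, probe 5,7 → slot 7
458: h=16 → slot 16
906: h=5, h2=11, probe 5,16,10 → slot 10
128: h=9 → slot 9
Table: [-, 885, -, -, -, 328, -, 753, 773, 128, 906, -, -, 625, -, -, 458]

10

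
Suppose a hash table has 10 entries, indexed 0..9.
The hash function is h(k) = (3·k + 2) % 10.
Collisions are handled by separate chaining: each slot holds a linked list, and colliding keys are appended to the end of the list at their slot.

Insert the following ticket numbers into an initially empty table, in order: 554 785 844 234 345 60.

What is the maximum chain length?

3

Insert 554: h=4, bucket 4 empty → new chain.
Insert 785: h=7, bucket 7 empty → new chain.
Insert 844: h=4, bucket 4 nonempty → append to chain.
Insert 234: h=4, bucket 4 nonempty → append to chain.
Insert 345: h=7, bucket 7 nonempty → append to chain.
Insert 60: h=2, bucket 2 empty → new chain.
Final buckets:
0: .
1: .
2: 60
3: .
4: 554 -> 844 -> 234
5: .
6: .
7: 785 -> 345
8: .
9: .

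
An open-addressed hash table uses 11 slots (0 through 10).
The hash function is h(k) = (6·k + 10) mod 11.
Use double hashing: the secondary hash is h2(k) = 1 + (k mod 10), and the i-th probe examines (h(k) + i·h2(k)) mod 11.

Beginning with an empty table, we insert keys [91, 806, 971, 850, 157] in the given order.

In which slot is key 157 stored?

Insert 91: h=6, slot 6 empty → index 6.
Insert 806: h=6, h2=7, slot 6 occupied → index 2.
Insert 971: h=6, h2=2, slot 6 occupied → index 8.
Insert 850: h=6, h2=1, slot 6 occupied → index 7.
Insert 157: h=6, h2=8, slot 6 occupied → index 3.
Table: [_, _, 806, 157, _, _, 91, 850, 971, _, _]

3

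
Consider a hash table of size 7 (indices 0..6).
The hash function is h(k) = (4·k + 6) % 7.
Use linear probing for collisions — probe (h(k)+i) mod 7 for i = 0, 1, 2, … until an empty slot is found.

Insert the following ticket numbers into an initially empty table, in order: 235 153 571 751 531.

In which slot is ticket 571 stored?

3

235 hashes to 1; slot 1 is free -> place at 1.
153 hashes to 2; slot 2 is free -> place at 2.
571 hashes to 1; 1,2 taken -> place at 3.
751 hashes to 0; slot 0 is free -> place at 0.
531 hashes to 2; 2,3 taken -> place at 4.
Table: [751, 235, 153, 571, 531, ∅, ∅]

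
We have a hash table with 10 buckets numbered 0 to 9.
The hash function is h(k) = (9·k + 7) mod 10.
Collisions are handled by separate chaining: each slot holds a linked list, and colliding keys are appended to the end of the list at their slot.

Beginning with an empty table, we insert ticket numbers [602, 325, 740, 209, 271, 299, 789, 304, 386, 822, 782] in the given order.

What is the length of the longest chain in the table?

3

Insert 602: h=5, bucket 5 empty → new chain.
Insert 325: h=2, bucket 2 empty → new chain.
Insert 740: h=7, bucket 7 empty → new chain.
Insert 209: h=8, bucket 8 empty → new chain.
Insert 271: h=6, bucket 6 empty → new chain.
Insert 299: h=8, bucket 8 nonempty → append to chain.
Insert 789: h=8, bucket 8 nonempty → append to chain.
Insert 304: h=3, bucket 3 empty → new chain.
Insert 386: h=1, bucket 1 empty → new chain.
Insert 822: h=5, bucket 5 nonempty → append to chain.
Insert 782: h=5, bucket 5 nonempty → append to chain.
Final buckets:
0: -
1: 386
2: 325
3: 304
4: -
5: 602 -> 822 -> 782
6: 271
7: 740
8: 209 -> 299 -> 789
9: -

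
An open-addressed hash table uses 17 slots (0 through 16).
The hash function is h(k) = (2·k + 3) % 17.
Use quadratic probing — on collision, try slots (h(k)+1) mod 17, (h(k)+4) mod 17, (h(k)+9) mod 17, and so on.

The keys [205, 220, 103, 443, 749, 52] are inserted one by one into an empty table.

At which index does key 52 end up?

Insert 205: h=5, slot 5 empty → index 5.
Insert 220: h=1, slot 1 empty → index 1.
Insert 103: h=5, slot 5 occupied → index 6.
Insert 443: h=5, slots 5,6 occupied → index 9.
Insert 749: h=5, slots 5,6,9 occupied → index 14.
Insert 52: h=5, slots 5,6,9,14 occupied → index 4.
Table: [—, 220, —, —, 52, 205, 103, —, —, 443, —, —, —, —, 749, —, —]

4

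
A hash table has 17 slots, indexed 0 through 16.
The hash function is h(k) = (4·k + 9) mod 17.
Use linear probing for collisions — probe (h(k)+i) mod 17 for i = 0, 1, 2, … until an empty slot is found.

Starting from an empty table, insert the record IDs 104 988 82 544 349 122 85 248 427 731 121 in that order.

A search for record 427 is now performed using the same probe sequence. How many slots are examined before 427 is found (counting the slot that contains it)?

104 hashes to 0; slot 0 is free -> place at 0.
988 hashes to 0; 0 taken -> place at 1.
82 hashes to 14; slot 14 is free -> place at 14.
544 hashes to 9; slot 9 is free -> place at 9.
349 hashes to 11; slot 11 is free -> place at 11.
122 hashes to 4; slot 4 is free -> place at 4.
85 hashes to 9; 9 taken -> place at 10.
248 hashes to 15; slot 15 is free -> place at 15.
427 hashes to 0; 0,1 taken -> place at 2.
731 hashes to 9; 9,10,11 taken -> place at 12.
121 hashes to 0; 0,1,2 taken -> place at 3.
Table: [104, 988, 427, 121, 122, ∅, ∅, ∅, ∅, 544, 85, 349, 731, ∅, 82, 248, ∅]
Lookup 427: h=0, probe 0,1,2 → found at 2.

3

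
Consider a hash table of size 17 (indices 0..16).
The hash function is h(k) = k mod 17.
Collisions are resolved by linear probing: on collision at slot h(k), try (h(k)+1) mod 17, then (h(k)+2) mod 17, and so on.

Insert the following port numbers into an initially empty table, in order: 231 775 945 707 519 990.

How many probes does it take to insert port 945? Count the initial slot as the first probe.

Insert 231: h=10, slot 10 empty → index 10.
Insert 775: h=10, slot 10 occupied → index 11.
Insert 945: h=10, slots 10,11 occupied → index 12.
Insert 707: h=10, slots 10,11,12 occupied → index 13.
Insert 519: h=9, slot 9 empty → index 9.
Insert 990: h=4, slot 4 empty → index 4.
Table: [_, _, _, _, 990, _, _, _, _, 519, 231, 775, 945, 707, _, _, _]

3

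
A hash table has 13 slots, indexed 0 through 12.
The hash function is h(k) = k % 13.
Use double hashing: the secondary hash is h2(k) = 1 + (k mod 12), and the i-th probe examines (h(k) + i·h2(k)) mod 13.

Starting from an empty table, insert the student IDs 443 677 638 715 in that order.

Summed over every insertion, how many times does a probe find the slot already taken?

2

Insert 443: h=1, slot 1 empty → index 1.
Insert 677: h=1, h2=6, slot 1 occupied → index 7.
Insert 638: h=1, h2=3, slot 1 occupied → index 4.
Insert 715: h=0, slot 0 empty → index 0.
Table: [715, 443, ., ., 638, ., ., 677, ., ., ., ., .]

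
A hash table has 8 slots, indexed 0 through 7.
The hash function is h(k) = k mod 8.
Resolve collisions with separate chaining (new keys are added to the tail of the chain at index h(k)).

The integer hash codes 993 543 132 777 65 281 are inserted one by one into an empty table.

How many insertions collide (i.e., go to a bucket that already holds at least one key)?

Insert 993: h=1, bucket 1 empty → new chain.
Insert 543: h=7, bucket 7 empty → new chain.
Insert 132: h=4, bucket 4 empty → new chain.
Insert 777: h=1, bucket 1 nonempty → append to chain.
Insert 65: h=1, bucket 1 nonempty → append to chain.
Insert 281: h=1, bucket 1 nonempty → append to chain.
Final buckets:
0: .
1: 993 -> 777 -> 65 -> 281
2: .
3: .
4: 132
5: .
6: .
7: 543

3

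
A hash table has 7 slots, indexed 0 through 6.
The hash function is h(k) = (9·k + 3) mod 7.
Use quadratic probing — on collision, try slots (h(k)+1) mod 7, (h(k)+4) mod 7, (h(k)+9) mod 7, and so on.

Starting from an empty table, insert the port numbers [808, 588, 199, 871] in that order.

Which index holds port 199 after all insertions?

808: h=2 -> slot 2
588: h=3 -> slot 3
199: h=2, probe 2,3,6 -> slot 6
871: h=2, probe 2,3,6,4 -> slot 4
Table: [_, _, 808, 588, 871, _, 199]

6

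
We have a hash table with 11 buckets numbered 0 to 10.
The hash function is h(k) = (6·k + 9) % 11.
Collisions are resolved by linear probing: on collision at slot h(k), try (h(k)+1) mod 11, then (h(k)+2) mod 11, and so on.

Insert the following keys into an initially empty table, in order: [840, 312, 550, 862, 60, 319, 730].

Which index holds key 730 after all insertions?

840 hashes to 0; slot 0 is free → place at 0.
312 hashes to 0; 0 taken → place at 1.
550 hashes to 9; slot 9 is free → place at 9.
862 hashes to 0; 0,1 taken → place at 2.
60 hashes to 6; slot 6 is free → place at 6.
319 hashes to 9; 9 taken → place at 10.
730 hashes to 0; 0,1,2 taken → place at 3.
Table: [840, 312, 862, 730, ∅, ∅, 60, ∅, ∅, 550, 319]

3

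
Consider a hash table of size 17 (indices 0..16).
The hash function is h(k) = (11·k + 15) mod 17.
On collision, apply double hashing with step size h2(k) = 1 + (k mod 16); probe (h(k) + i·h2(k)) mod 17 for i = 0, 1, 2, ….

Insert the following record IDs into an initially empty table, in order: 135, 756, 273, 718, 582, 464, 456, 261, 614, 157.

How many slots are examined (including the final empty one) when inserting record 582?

135 hashes to 4; slot 4 is free -> place at 4.
756 hashes to 1; slot 1 is free -> place at 1.
273 hashes to 9; slot 9 is free -> place at 9.
718 hashes to 8; slot 8 is free -> place at 8.
582 hashes to 8, h2=7; 8 taken -> place at 15.
464 hashes to 2; slot 2 is free -> place at 2.
456 hashes to 16; slot 16 is free -> place at 16.
261 hashes to 13; slot 13 is free -> place at 13.
614 hashes to 3; slot 3 is free -> place at 3.
157 hashes to 8, h2=14; 8 taken -> place at 5.
Table: [_, 756, 464, 614, 135, 157, _, _, 718, 273, _, _, _, 261, _, 582, 456]

2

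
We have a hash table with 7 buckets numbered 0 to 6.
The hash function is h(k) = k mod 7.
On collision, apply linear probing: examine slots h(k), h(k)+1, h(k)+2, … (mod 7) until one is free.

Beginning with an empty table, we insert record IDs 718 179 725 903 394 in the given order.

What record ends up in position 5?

179

Insert 718: h=4, slot 4 empty → index 4.
Insert 179: h=4, slot 4 occupied → index 5.
Insert 725: h=4, slots 4,5 occupied → index 6.
Insert 903: h=0, slot 0 empty → index 0.
Insert 394: h=2, slot 2 empty → index 2.
Table: [903, ., 394, ., 718, 179, 725]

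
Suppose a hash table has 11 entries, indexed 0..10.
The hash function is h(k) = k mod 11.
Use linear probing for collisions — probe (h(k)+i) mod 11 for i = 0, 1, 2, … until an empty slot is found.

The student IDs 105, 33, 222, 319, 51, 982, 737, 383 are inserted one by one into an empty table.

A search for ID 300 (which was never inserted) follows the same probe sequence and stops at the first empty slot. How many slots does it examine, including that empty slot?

Insert 105: h=6, slot 6 empty → index 6.
Insert 33: h=0, slot 0 empty → index 0.
Insert 222: h=2, slot 2 empty → index 2.
Insert 319: h=0, slot 0 occupied → index 1.
Insert 51: h=7, slot 7 empty → index 7.
Insert 982: h=3, slot 3 empty → index 3.
Insert 737: h=0, slots 0,1,2,3 occupied → index 4.
Insert 383: h=9, slot 9 empty → index 9.
Table: [33, 319, 222, 982, 737, —, 105, 51, —, 383, —]
Lookup 300: h=3, probe 3,4,5 → slot 5 empty, not found.

3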